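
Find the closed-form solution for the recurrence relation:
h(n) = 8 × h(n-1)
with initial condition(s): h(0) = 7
Recurrence: h(n) = 8 × h(n-1), initial: h(0) = 7.
Each term is 8 times the previous, so this is geometric with ratio 8. After n steps: h(n) = h(0)·8ⁿ = 7·8ⁿ.

h(n) = 7·8ⁿ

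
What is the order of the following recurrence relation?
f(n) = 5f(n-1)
The order is the largest lag k for which f(n-k) appears. Here the deepest term is f(n-1), so the order is 1.

Order 1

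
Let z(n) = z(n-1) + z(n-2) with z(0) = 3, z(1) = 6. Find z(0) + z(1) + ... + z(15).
Computing the sequence terms: 3, 6, 9, 15, 24, 39, 63, 102, 165, 267, 432, 699, 1131, 1830, 2961, 4791
Adding these values together:

12537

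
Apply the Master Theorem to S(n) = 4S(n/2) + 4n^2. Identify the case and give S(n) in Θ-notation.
Master Theorem template: S(n) = a·S(n/b) + f(n).
Here: a=4, b=2, f(n)=4n^2
Compute log_b(a) = log_2(4) = 2.
f(n) = 4n^2 = Θ(n^2). Case 2: S(n) = Θ(n^2 log n).

Case 2: S(n) = Θ(n^2 log n)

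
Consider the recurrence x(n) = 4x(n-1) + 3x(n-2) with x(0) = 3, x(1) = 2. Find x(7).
Computing the sequence terms:
3, 2, 17, 74, 347, 1610, 7481, 34754

34754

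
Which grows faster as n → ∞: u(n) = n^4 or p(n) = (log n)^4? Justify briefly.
Comparing growth rates:
Growth-rate hierarchy: log n ≺ any polynomial ≺ any exponential cⁿ (c>1) ≺ n! ≺ nⁿ.
polynomial degree 4 dominates polylogarithmic (log n)^4 asymptotically.

u(n) grows faster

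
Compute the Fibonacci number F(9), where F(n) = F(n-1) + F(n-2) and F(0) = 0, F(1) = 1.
Computing the sequence terms:
0, 1, 1, 2, 3, 5, 8, 13, 21, 34

34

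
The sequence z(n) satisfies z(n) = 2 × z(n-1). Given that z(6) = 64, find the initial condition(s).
In general z(n) = 2ⁿ · z(0). At n = 6: z(0) = z(6) / 2^6 = 64 / 64 = 1.

z(0) = 1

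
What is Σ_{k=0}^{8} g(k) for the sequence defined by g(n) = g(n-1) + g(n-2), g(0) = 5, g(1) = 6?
Computing the sequence terms: 5, 6, 11, 17, 28, 45, 73, 118, 191
Adding these values together:

494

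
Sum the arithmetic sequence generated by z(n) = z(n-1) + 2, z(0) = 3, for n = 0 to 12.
Computing the sequence terms: 3, 5, 7, 9, 11, 13, 15, 17, 19, 21, 23, 25, 27
Adding these values together:

195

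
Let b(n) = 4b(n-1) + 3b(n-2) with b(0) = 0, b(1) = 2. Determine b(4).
Computing the sequence terms:
0, 2, 8, 38, 176

176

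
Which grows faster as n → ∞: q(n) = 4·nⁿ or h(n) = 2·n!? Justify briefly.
Comparing growth rates:
Growth-rate hierarchy: log n ≺ any polynomial ≺ any exponential cⁿ (c>1) ≺ n! ≺ nⁿ.
super-exponential nⁿ dominates factorial asymptotically.

q(n) grows faster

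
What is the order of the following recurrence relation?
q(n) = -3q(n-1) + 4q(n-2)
The order is the largest lag k for which q(n-k) appears. Here the deepest term is q(n-2), so the order is 2.

Order 2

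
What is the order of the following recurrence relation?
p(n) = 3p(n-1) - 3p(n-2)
The order is the largest lag k for which p(n-k) appears. Here the deepest term is p(n-2), so the order is 2.

Order 2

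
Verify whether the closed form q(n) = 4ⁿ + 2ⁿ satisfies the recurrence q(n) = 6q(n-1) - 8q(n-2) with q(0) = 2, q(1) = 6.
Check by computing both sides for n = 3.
From the recurrence with q(0) = 2, q(1) = 6:
  q(0) = 2, q(1) = 6, q(2) = 20, q(3) = 72
  so the recurrence gives q(3) = 72.
From the proposed closed form q(n) = 4ⁿ + 2ⁿ:
  q(3) = 72.
Both sides give 72 at n = 3, and the initial condition(s) match, so the closed form is consistent.

Yes, the closed form is correct.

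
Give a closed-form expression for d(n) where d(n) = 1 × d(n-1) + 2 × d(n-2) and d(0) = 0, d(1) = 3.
Recurrence: d(n) = 1 × d(n-1) + 2 × d(n-2), initial: d(0) = 0, d(1) = 3.
Characteristic equation: r² - 1r - 2 = 0, which factors as (r - 2)(r + 1) = 0, so r = 2, -1. General solution d(n) = A·2ⁿ + B·(-1)ⁿ. From d(0) = 0: A + B = 0. From d(1) = 3: 2A - 1B = 3. Solving gives A = 1, B = -1.

d(n) = 2ⁿ - (-1)ⁿ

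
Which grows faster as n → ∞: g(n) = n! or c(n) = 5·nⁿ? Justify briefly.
Comparing growth rates:
Growth-rate hierarchy: log n ≺ any polynomial ≺ any exponential cⁿ (c>1) ≺ n! ≺ nⁿ.
super-exponential nⁿ dominates factorial asymptotically.

c(n) grows faster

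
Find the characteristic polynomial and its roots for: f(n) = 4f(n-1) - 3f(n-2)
Substitute f(n) = rⁿ and divide through by rⁿ⁻²: r² - 4r + 3 = 0
Factor: (r - 1)(r - 3) = 0, so r = 1, 3.
General solution: f(n) = A·1ⁿ + B·3ⁿ

Characteristic: r² - 4r + 3 = 0, Roots: r = 1, 3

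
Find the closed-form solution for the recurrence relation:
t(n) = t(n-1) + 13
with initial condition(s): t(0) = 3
Recurrence: t(n) = t(n-1) + 13, initial: t(0) = 3.
Each step adds 13, so t(n) = t(0) + 13n = 13n + 3.

t(n) = 13n + 3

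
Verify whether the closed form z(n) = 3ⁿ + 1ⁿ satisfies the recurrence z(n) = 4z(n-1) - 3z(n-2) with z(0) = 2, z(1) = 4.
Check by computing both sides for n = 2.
From the recurrence with z(0) = 2, z(1) = 4:
  z(0) = 2, z(1) = 4, z(2) = 10
  so the recurrence gives z(2) = 10.
From the proposed closed form z(n) = 3ⁿ + 1ⁿ:
  z(2) = 10.
Both sides give 10 at n = 2, and the initial condition(s) match, so the closed form is consistent.

Yes, the closed form is correct.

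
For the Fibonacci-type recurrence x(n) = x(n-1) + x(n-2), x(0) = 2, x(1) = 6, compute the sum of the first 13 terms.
Computing the sequence terms: 2, 6, 8, 14, 22, 36, 58, 94, 152, 246, 398, 644, 1042
Adding these values together:

2722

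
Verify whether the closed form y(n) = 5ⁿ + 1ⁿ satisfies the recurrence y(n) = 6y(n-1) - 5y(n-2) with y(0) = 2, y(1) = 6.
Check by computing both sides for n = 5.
From the recurrence with y(0) = 2, y(1) = 6:
  y(0) = 2, y(1) = 6, y(2) = 26, y(3) = 126, y(4) = 626, y(5) = 3126
  so the recurrence gives y(5) = 3126.
From the proposed closed form y(n) = 5ⁿ + 1ⁿ:
  y(5) = 3126.
Both sides give 3126 at n = 5, and the initial condition(s) match, so the closed form is consistent.

Yes, the closed form is correct.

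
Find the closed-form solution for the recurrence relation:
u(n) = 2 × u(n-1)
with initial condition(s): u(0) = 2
Recurrence: u(n) = 2 × u(n-1), initial: u(0) = 2.
Each term is 2 times the previous, so this is geometric with ratio 2. After n steps: u(n) = u(0)·2ⁿ = 2·2ⁿ.

u(n) = 2·2ⁿ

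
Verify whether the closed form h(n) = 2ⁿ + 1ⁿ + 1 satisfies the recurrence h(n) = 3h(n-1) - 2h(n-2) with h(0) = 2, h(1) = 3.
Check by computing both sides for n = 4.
From the recurrence with h(0) = 2, h(1) = 3:
  h(0) = 2, h(1) = 3, h(2) = 5, h(3) = 9, h(4) = 17
  so the recurrence gives h(4) = 17.
From the proposed closed form h(n) = 2ⁿ + 1ⁿ + 1:
  h(4) = 18.
The recurrence gives 17 but the closed form gives 18, so the closed form does not satisfy the recurrence.

No, the closed form is incorrect.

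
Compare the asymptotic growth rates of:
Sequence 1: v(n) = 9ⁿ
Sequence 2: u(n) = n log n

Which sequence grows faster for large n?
Comparing growth rates:
Growth-rate hierarchy: log n ≺ any polynomial ≺ any exponential cⁿ (c>1) ≺ n! ≺ nⁿ.
exponential base 9 dominates polynomial degree 1 (with log factor) asymptotically.

v(n) grows faster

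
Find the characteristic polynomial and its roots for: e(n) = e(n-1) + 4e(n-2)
Substitute e(n) = rⁿ and divide through by rⁿ⁻²: r² - r - 4 = 0
Discriminant: 1² + 4·4 = 17, not a perfect square, so by the quadratic formula r = (1 ± √17)/2.
General solution: e(n) = A·r₁ⁿ + B·r₂ⁿ where r₁,r₂ = (1 ± √17)/2

Characteristic: r² - r - 4 = 0, Roots: r = (1 ± √17)/2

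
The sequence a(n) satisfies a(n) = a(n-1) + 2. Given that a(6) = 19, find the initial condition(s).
a(6) = a(0) + 6·2, so a(0) = 19 - 12 = 7.

a(0) = 7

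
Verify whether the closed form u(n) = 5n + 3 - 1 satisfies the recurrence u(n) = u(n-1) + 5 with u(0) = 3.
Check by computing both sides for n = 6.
From the recurrence with u(0) = 3:
  u(0) = 3, u(1) = 8, u(2) = 13, u(3) = 18, u(4) = 23, u(5) = 28, u(6) = 33
  so the recurrence gives u(6) = 33.
From the proposed closed form u(n) = 5n + 3 - 1:
  u(6) = 32.
The recurrence gives 33 but the closed form gives 32, so the closed form does not satisfy the recurrence.

No, the closed form is incorrect.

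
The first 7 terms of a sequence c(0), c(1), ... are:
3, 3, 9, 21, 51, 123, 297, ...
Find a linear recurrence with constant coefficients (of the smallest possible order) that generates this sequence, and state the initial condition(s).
Look for the lowest-order linear relation among consecutive terms.
Observation: c(n) - 2·c(n-1) - (1)·c(n-2) = 0 holds for the shown terms, and no order-1 relation c(n) = α·c(n-1) + β fits.
Check at n=3: 2·9 + (1)·3 = 21. ✓

c(n) = 2c(n-1) + c(n-2), c(0) = 3, c(1) = 3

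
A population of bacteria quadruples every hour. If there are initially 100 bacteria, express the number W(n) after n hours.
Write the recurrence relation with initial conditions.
Each hour multiplies the count by 4, so the count after n hours depends only on the count after n-1 hours: W(n) = 4 × W(n-1). The starting count gives W(0) = 100.
Unrolling n times gives the closed form W(n) = 100 × 4ⁿ.

W(n) = 4 × W(n-1), W(0) = 100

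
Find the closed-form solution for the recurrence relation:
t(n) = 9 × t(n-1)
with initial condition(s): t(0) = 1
Recurrence: t(n) = 9 × t(n-1), initial: t(0) = 1.
Each term is 9 times the previous, so this is geometric with ratio 9. After n steps: t(n) = t(0)·9ⁿ = 9ⁿ.

t(n) = 9ⁿ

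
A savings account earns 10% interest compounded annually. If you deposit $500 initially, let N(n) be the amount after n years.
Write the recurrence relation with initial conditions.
Each year the balance grows by 10%, i.e. is multiplied by 1 + 10/100 = 1.1, so N(n) = 1.1 × N(n-1). The initial deposit gives N(0) = 500.
Unrolling gives the closed form N(n) = 500 × (1.1)ⁿ.

N(n) = 1.1 × N(n-1), N(0) = 500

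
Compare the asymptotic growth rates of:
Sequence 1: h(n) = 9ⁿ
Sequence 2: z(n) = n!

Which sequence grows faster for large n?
Comparing growth rates:
Growth-rate hierarchy: log n ≺ any polynomial ≺ any exponential cⁿ (c>1) ≺ n! ≺ nⁿ.
factorial dominates exponential base 9 asymptotically.

z(n) grows faster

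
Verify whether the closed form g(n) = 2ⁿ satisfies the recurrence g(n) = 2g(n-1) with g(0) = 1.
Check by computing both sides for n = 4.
From the recurrence with g(0) = 1:
  g(0) = 1, g(1) = 2, g(2) = 4, g(3) = 8, g(4) = 16
  so the recurrence gives g(4) = 16.
From the proposed closed form g(n) = 2ⁿ:
  g(4) = 16.
Both sides give 16 at n = 4, and the initial condition(s) match, so the closed form is consistent.

Yes, the closed form is correct.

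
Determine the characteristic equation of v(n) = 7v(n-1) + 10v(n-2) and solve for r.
Substitute v(n) = rⁿ and divide through by rⁿ⁻²: r² - 7r - 10 = 0
Discriminant: 7² + 4·10 = 89, not a perfect square, so by the quadratic formula r = (7 ± √89)/2.
General solution: v(n) = A·r₁ⁿ + B·r₂ⁿ where r₁,r₂ = (7 ± √89)/2

Characteristic: r² - 7r - 10 = 0, Roots: r = (7 ± √89)/2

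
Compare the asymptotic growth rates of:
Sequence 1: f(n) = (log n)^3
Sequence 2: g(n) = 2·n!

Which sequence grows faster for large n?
Comparing growth rates:
Growth-rate hierarchy: log n ≺ any polynomial ≺ any exponential cⁿ (c>1) ≺ n! ≺ nⁿ.
factorial dominates polylogarithmic (log n)^3 asymptotically.

g(n) grows faster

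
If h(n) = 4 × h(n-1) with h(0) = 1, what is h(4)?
Computing step by step:
h(0) = 1
h(1) = 4 × 1 = 4
h(2) = 4 × 4 = 16
h(3) = 4 × 16 = 64
h(4) = 4 × 64 = 256

256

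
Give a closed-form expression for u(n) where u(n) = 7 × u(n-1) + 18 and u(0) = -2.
Recurrence: u(n) = 7 × u(n-1) + 18, initial: u(0) = -2.
Try u(n) = A·7ⁿ + C. Substituting: A·7ⁿ + C = 7(A·7ⁿ⁻¹ + C) + 18 = A·7ⁿ + 7C + 18, so C = 7C + 18, giving C = -3. Then u(0) = A - 3 = -2 gives A = 1.

u(n) = 7ⁿ - 3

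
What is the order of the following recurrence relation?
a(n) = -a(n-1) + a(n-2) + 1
The order is the largest lag k for which a(n-k) appears. Here the deepest term is a(n-2) (the 1 term is non-homogeneous and does not affect the order), so the order is 2.

Order 2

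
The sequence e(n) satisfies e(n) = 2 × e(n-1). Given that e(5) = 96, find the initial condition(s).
In general e(n) = 2ⁿ · e(0). At n = 5: e(0) = e(5) / 2^5 = 96 / 32 = 3.

e(0) = 3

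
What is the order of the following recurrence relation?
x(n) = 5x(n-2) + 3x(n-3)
The order is the largest lag k for which x(n-k) appears. Here the deepest term is x(n-3), so the order is 3.

Order 3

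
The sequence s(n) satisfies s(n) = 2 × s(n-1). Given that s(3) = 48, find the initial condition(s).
In general s(n) = 2ⁿ · s(0). At n = 3: s(0) = s(3) / 2^3 = 48 / 8 = 6.

s(0) = 6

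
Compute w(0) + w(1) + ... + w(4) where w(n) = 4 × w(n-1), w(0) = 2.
Computing the sequence terms: 2, 8, 32, 128, 512
Adding these values together:

682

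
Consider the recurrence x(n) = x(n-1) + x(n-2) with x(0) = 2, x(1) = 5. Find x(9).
Computing the sequence terms:
2, 5, 7, 12, 19, 31, 50, 81, 131, 212

212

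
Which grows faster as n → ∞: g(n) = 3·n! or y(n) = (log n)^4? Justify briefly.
Comparing growth rates:
Growth-rate hierarchy: log n ≺ any polynomial ≺ any exponential cⁿ (c>1) ≺ n! ≺ nⁿ.
factorial dominates polylogarithmic (log n)^4 asymptotically.

g(n) grows faster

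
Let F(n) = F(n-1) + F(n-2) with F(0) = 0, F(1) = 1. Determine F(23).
Computing the sequence terms:
0, 1, 1, 2, 3, 5, 8, 13, 21, 34, 55, 89, 144, 233, 377, 610, 987, 1597, 2584, 4181, 6765, 10946, 17711, 28657

28657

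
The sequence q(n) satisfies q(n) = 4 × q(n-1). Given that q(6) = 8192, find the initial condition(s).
In general q(n) = 4ⁿ · q(0). At n = 6: q(0) = q(6) / 4^6 = 8192 / 4096 = 2.

q(0) = 2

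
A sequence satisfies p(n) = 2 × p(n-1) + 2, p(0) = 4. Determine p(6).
Computing step by step:
p(0) = 4
p(1) = 2 × 4 + 2 = 10
p(2) = 2 × 10 + 2 = 22
p(3) = 2 × 22 + 2 = 46
p(4) = 2 × 46 + 2 = 94
p(5) = 2 × 94 + 2 = 190
p(6) = 2 × 190 + 2 = 382

382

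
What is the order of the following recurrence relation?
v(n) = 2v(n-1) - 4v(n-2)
The order is the largest lag k for which v(n-k) appears. Here the deepest term is v(n-2), so the order is 2.

Order 2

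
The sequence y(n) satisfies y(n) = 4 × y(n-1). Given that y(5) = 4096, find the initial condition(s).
In general y(n) = 4ⁿ · y(0). At n = 5: y(0) = y(5) / 4^5 = 4096 / 1024 = 4.

y(0) = 4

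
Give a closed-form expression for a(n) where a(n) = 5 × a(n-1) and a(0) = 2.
Recurrence: a(n) = 5 × a(n-1), initial: a(0) = 2.
Each term is 5 times the previous, so this is geometric with ratio 5. After n steps: a(n) = a(0)·5ⁿ = 2·5ⁿ.

a(n) = 2·5ⁿ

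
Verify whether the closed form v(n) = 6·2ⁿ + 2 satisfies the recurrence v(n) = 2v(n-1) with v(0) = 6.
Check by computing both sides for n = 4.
From the recurrence with v(0) = 6:
  v(0) = 6, v(1) = 12, v(2) = 24, v(3) = 48, v(4) = 96
  so the recurrence gives v(4) = 96.
From the proposed closed form v(n) = 6·2ⁿ + 2:
  v(4) = 98.
The recurrence gives 96 but the closed form gives 98, so the closed form does not satisfy the recurrence.

No, the closed form is incorrect.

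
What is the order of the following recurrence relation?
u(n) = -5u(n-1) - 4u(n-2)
The order is the largest lag k for which u(n-k) appears. Here the deepest term is u(n-2), so the order is 2.

Order 2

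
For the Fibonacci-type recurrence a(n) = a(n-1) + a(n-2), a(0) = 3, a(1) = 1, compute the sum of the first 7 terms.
Computing the sequence terms: 3, 1, 4, 5, 9, 14, 23
Adding these values together:

59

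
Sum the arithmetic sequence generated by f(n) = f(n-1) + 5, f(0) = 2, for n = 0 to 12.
Computing the sequence terms: 2, 7, 12, 17, 22, 27, 32, 37, 42, 47, 52, 57, 62
Adding these values together:

416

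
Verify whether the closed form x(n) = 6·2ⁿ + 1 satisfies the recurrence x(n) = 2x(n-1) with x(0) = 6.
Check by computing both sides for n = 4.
From the recurrence with x(0) = 6:
  x(0) = 6, x(1) = 12, x(2) = 24, x(3) = 48, x(4) = 96
  so the recurrence gives x(4) = 96.
From the proposed closed form x(n) = 6·2ⁿ + 1:
  x(4) = 97.
The recurrence gives 96 but the closed form gives 97, so the closed form does not satisfy the recurrence.

No, the closed form is incorrect.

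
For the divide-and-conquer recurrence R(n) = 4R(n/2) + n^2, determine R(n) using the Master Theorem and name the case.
Master Theorem template: R(n) = a·R(n/b) + f(n).
Here: a=4, b=2, f(n)=n^2
Compute log_b(a) = log_2(4) = 2.
f(n) = n^2 = Θ(n^2). Case 2: R(n) = Θ(n^2 log n).

Case 2: R(n) = Θ(n^2 log n)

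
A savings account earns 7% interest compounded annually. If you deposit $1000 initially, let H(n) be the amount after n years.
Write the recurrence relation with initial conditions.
Each year the balance grows by 7%, i.e. is multiplied by 1 + 7/100 = 1.07, so H(n) = 1.07 × H(n-1). The initial deposit gives H(0) = 1000.
Unrolling gives the closed form H(n) = 1000 × (1.07)ⁿ.

H(n) = 1.07 × H(n-1), H(0) = 1000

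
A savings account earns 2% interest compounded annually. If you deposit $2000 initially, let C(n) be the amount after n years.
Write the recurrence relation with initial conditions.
Each year the balance grows by 2%, i.e. is multiplied by 1 + 2/100 = 1.02, so C(n) = 1.02 × C(n-1). The initial deposit gives C(0) = 2000.
Unrolling gives the closed form C(n) = 2000 × (1.02)ⁿ.

C(n) = 1.02 × C(n-1), C(0) = 2000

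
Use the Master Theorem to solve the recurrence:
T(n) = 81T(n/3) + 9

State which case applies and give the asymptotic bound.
Master Theorem template: T(n) = a·T(n/b) + f(n).
Here: a=81, b=3, f(n)=9
Compute log_b(a) = log_3(81) = 4.
f(n) = 9 = O(n^(4-ε)) with ε = 4. Case 1: T(n) = Θ(n^log_b(a)) = Θ(n^4).

Case 1: T(n) = Θ(n^4)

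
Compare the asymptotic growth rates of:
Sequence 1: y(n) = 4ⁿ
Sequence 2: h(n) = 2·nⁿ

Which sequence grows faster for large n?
Comparing growth rates:
Growth-rate hierarchy: log n ≺ any polynomial ≺ any exponential cⁿ (c>1) ≺ n! ≺ nⁿ.
super-exponential nⁿ dominates exponential base 4 asymptotically.

h(n) grows faster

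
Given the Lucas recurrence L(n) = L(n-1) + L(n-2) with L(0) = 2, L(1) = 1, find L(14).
Computing the sequence terms:
2, 1, 3, 4, 7, 11, 18, 29, 47, 76, 123, 199, 322, 521, 843

843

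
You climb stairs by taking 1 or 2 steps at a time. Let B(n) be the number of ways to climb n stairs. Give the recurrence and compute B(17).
Condition on the size of the last step (1 to 2): before it there were n-1, …, n-2 stairs climbed, and these cases are disjoint, so B(n) = B(n-1) + B(n-2) (Fibonacci-type sequence).
Initial conditions by direct count (compositions of i into parts ≤ 2): B(1) = 1; B(2) = 2.
Iterating the recurrence: B(3) = 3, B(4) = 5, B(5) = 8, B(6) = 13, B(7) = 21, B(8) = 34, B(9) = 55, B(10) = 89, B(11) = 144, B(12) = 233, B(13) = 377, B(14) = 610, B(15) = 987, B(16) = 1597, B(17) = 2584.

B(n) = B(n-1) + B(n-2), B(1) = 1, B(2) = 2; B(17) = 2584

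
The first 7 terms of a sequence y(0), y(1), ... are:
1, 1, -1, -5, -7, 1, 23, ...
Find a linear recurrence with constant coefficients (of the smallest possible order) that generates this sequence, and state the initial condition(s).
Look for the lowest-order linear relation among consecutive terms.
Observation: y(n) - 2·y(n-1) - (-3)·y(n-2) = 0 holds for the shown terms, and no order-1 relation y(n) = α·y(n-1) + β fits.
Check at n=3: 2·-1 + (-3)·1 = -5. ✓

y(n) = 2y(n-1) - 3y(n-2), y(0) = 1, y(1) = 1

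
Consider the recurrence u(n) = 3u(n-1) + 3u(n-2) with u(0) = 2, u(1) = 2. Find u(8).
Computing the sequence terms:
2, 2, 12, 42, 162, 612, 2322, 8802, 33372

33372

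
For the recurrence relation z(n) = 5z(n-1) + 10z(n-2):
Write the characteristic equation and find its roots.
Substitute z(n) = rⁿ and divide through by rⁿ⁻²: r² - 5r - 10 = 0
Discriminant: 5² + 4·10 = 65, not a perfect square, so by the quadratic formula r = (5 ± √65)/2.
General solution: z(n) = A·r₁ⁿ + B·r₂ⁿ where r₁,r₂ = (5 ± √65)/2

Characteristic: r² - 5r - 10 = 0, Roots: r = (5 ± √65)/2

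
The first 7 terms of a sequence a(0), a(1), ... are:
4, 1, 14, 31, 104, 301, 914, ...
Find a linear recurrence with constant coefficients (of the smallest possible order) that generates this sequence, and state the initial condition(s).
Look for the lowest-order linear relation among consecutive terms.
Observation: a(n) - 2·a(n-1) - (3)·a(n-2) = 0 holds for the shown terms, and no order-1 relation a(n) = α·a(n-1) + β fits.
Check at n=3: 2·14 + (3)·1 = 31. ✓

a(n) = 2a(n-1) + 3a(n-2), a(0) = 4, a(1) = 1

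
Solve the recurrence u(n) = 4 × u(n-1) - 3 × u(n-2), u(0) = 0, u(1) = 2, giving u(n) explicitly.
Recurrence: u(n) = 4 × u(n-1) - 3 × u(n-2), initial: u(0) = 0, u(1) = 2.
Characteristic equation: r² - 4r + 3 = 0, which factors as (r - 3)(r - 1) = 0, so r = 3, 1. General solution u(n) = A·3ⁿ + B·1ⁿ. From u(0) = 0: A + B = 0. From u(1) = 2: 3A + 1B = 2. Solving gives A = 1, B = -1.

u(n) = 3ⁿ - 1ⁿ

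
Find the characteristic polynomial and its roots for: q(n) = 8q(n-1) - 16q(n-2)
Substitute q(n) = rⁿ and divide through by rⁿ⁻²: r² - 8r + 16 = 0
Factor: (r - 4)² = 0, so r = 4 (double root).
General solution: q(n) = (A + Bn)·4ⁿ

Characteristic: r² - 8r + 16 = 0, Roots: r = 4 (double root)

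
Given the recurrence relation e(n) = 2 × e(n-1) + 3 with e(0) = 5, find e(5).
Computing step by step:
e(0) = 5
e(1) = 2 × 5 + 3 = 13
e(2) = 2 × 13 + 3 = 29
e(3) = 2 × 29 + 3 = 61
e(4) = 2 × 61 + 3 = 125
e(5) = 2 × 125 + 3 = 253

253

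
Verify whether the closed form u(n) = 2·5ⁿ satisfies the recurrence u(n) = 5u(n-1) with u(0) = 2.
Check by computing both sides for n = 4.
From the recurrence with u(0) = 2:
  u(0) = 2, u(1) = 10, u(2) = 50, u(3) = 250, u(4) = 1250
  so the recurrence gives u(4) = 1250.
From the proposed closed form u(n) = 2·5ⁿ:
  u(4) = 1250.
Both sides give 1250 at n = 4, and the initial condition(s) match, so the closed form is consistent.

Yes, the closed form is correct.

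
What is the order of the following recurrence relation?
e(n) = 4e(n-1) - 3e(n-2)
The order is the largest lag k for which e(n-k) appears. Here the deepest term is e(n-2), so the order is 2.

Order 2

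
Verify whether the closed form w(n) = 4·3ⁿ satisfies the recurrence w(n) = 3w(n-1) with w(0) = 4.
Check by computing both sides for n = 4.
From the recurrence with w(0) = 4:
  w(0) = 4, w(1) = 12, w(2) = 36, w(3) = 108, w(4) = 324
  so the recurrence gives w(4) = 324.
From the proposed closed form w(n) = 4·3ⁿ:
  w(4) = 324.
Both sides give 324 at n = 4, and the initial condition(s) match, so the closed form is consistent.

Yes, the closed form is correct.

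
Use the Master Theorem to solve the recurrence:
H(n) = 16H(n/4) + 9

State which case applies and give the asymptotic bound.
Master Theorem template: H(n) = a·H(n/b) + f(n).
Here: a=16, b=4, f(n)=9
Compute log_b(a) = log_4(16) = 2.
f(n) = 9 = O(n^(2-ε)) with ε = 2. Case 1: H(n) = Θ(n^log_b(a)) = Θ(n^2).

Case 1: H(n) = Θ(n^2)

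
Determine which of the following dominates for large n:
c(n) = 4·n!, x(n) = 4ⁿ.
Comparing growth rates:
Growth-rate hierarchy: log n ≺ any polynomial ≺ any exponential cⁿ (c>1) ≺ n! ≺ nⁿ.
factorial dominates exponential base 4 asymptotically.

c(n) grows faster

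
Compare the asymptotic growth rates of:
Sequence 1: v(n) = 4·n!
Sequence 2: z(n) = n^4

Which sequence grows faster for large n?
Comparing growth rates:
Growth-rate hierarchy: log n ≺ any polynomial ≺ any exponential cⁿ (c>1) ≺ n! ≺ nⁿ.
factorial dominates polynomial degree 4 asymptotically.

v(n) grows faster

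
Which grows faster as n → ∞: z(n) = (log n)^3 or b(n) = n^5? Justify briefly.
Comparing growth rates:
Growth-rate hierarchy: log n ≺ any polynomial ≺ any exponential cⁿ (c>1) ≺ n! ≺ nⁿ.
polynomial degree 5 dominates polylogarithmic (log n)^3 asymptotically.

b(n) grows faster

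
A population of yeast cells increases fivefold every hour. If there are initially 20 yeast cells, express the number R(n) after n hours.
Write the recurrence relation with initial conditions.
Each hour multiplies the count by 5, so the count after n hours depends only on the count after n-1 hours: R(n) = 5 × R(n-1). The starting count gives R(0) = 20.
Unrolling n times gives the closed form R(n) = 20 × 5ⁿ.

R(n) = 5 × R(n-1), R(0) = 20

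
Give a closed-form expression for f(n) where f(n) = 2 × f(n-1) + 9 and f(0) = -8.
Recurrence: f(n) = 2 × f(n-1) + 9, initial: f(0) = -8.
Try f(n) = A·2ⁿ + C. Substituting: A·2ⁿ + C = 2(A·2ⁿ⁻¹ + C) + 9 = A·2ⁿ + 2C + 9, so C = 2C + 9, giving C = -9. Then f(0) = A - 9 = -8 gives A = 1.

f(n) = 2ⁿ - 9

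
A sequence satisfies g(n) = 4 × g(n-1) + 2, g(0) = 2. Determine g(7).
Computing step by step:
g(0) = 2
g(1) = 4 × 2 + 2 = 10
g(2) = 4 × 10 + 2 = 42
g(3) = 4 × 42 + 2 = 170
g(4) = 4 × 170 + 2 = 682
g(5) = 4 × 682 + 2 = 2730
g(6) = 4 × 2730 + 2 = 10922
g(7) = 4 × 10922 + 2 = 43690

43690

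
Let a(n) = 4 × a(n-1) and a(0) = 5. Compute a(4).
Computing step by step:
a(0) = 5
a(1) = 4 × 5 = 20
a(2) = 4 × 20 = 80
a(3) = 4 × 80 = 320
a(4) = 4 × 320 = 1280

1280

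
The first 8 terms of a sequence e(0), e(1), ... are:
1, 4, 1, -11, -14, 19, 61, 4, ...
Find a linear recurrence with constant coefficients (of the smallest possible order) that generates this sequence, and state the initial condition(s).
Look for the lowest-order linear relation among consecutive terms.
Observation: e(n) - 1·e(n-1) - (-3)·e(n-2) = 0 holds for the shown terms, and no order-1 relation e(n) = α·e(n-1) + β fits.
Check at n=3: 1·1 + (-3)·4 = -11. ✓

e(n) = e(n-1) - 3e(n-2), e(0) = 1, e(1) = 4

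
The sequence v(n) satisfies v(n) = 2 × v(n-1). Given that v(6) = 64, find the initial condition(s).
In general v(n) = 2ⁿ · v(0). At n = 6: v(0) = v(6) / 2^6 = 64 / 64 = 1.

v(0) = 1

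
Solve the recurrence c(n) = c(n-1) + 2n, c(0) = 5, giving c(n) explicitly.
Recurrence: c(n) = c(n-1) + 2n, initial: c(0) = 5.
Telescoping: c(n) = c(0) + 2·Σᵢ₌₁ⁿ i = 5 + 2·n(n+1)/2.

c(n) = 2·n(n+1)/2 + 5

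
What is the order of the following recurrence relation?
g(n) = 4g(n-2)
The order is the largest lag k for which g(n-k) appears. Here the deepest term is g(n-2), so the order is 2.

Order 2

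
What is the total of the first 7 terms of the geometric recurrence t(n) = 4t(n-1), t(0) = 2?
Computing the sequence terms: 2, 8, 32, 128, 512, 2048, 8192
Adding these values together:

10922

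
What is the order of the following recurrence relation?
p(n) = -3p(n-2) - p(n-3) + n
The order is the largest lag k for which p(n-k) appears. Here the deepest term is p(n-3) (the n term is non-homogeneous and does not affect the order), so the order is 3.

Order 3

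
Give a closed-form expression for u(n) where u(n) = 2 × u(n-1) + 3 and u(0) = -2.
Recurrence: u(n) = 2 × u(n-1) + 3, initial: u(0) = -2.
Try u(n) = A·2ⁿ + C. Substituting: A·2ⁿ + C = 2(A·2ⁿ⁻¹ + C) + 3 = A·2ⁿ + 2C + 3, so C = 2C + 3, giving C = -3. Then u(0) = A - 3 = -2 gives A = 1.

u(n) = 2ⁿ - 3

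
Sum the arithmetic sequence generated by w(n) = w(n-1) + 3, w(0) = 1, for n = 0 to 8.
Computing the sequence terms: 1, 4, 7, 10, 13, 16, 19, 22, 25
Adding these values together:

117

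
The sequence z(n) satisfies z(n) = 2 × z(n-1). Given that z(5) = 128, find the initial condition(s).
In general z(n) = 2ⁿ · z(0). At n = 5: z(0) = z(5) / 2^5 = 128 / 32 = 4.

z(0) = 4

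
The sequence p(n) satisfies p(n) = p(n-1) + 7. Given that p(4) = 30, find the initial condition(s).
p(4) = p(0) + 4·7, so p(0) = 30 - 28 = 2.

p(0) = 2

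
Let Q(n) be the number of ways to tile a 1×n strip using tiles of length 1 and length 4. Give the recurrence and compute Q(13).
Condition on the last tile: it has length 1 (leaving a 1×(n-1) strip) or length 4 (leaving a 1×(n-4) strip), so Q(n) = Q(n-1) + Q(n-4) (order-4 linear recurrence).
For 0 ≤ i < 4 only unit tiles fit, so Q(i) = 1.
Iterating the recurrence: Q(4) = 2, Q(5) = 3, Q(6) = 4, Q(7) = 5, Q(8) = 7, Q(9) = 10, Q(10) = 14, Q(11) = 19, Q(12) = 26, Q(13) = 36.

Q(n) = Q(n-1) + Q(n-4), with Q(i) = 1 for 0 ≤ i < 4; Q(13) = 36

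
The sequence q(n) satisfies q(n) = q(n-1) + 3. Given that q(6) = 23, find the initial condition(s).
q(6) = q(0) + 6·3, so q(0) = 23 - 18 = 5.

q(0) = 5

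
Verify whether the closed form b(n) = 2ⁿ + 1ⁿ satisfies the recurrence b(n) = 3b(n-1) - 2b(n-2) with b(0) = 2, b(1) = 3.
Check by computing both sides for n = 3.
From the recurrence with b(0) = 2, b(1) = 3:
  b(0) = 2, b(1) = 3, b(2) = 5, b(3) = 9
  so the recurrence gives b(3) = 9.
From the proposed closed form b(n) = 2ⁿ + 1ⁿ:
  b(3) = 9.
Both sides give 9 at n = 3, and the initial condition(s) match, so the closed form is consistent.

Yes, the closed form is correct.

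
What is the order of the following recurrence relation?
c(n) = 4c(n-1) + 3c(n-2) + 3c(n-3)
The order is the largest lag k for which c(n-k) appears. Here the deepest term is c(n-3), so the order is 3.

Order 3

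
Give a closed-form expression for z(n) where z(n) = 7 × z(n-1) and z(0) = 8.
Recurrence: z(n) = 7 × z(n-1), initial: z(0) = 8.
Each term is 7 times the previous, so this is geometric with ratio 7. After n steps: z(n) = z(0)·7ⁿ = 8·7ⁿ.

z(n) = 8·7ⁿ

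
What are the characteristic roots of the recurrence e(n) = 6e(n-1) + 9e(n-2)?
Substitute e(n) = rⁿ and divide through by rⁿ⁻²: r² - 6r - 9 = 0
Discriminant: 6² + 4·9 = 72, not a perfect square, so by the quadratic formula r = (6 ± √72)/2.
General solution: e(n) = A·r₁ⁿ + B·r₂ⁿ where r₁,r₂ = (6 ± √72)/2

Characteristic: r² - 6r - 9 = 0, Roots: r = (6 ± √72)/2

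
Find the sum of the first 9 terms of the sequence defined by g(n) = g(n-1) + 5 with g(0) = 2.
Computing the sequence terms: 2, 7, 12, 17, 22, 27, 32, 37, 42
Adding these values together:

198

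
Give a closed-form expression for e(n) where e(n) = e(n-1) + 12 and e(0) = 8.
Recurrence: e(n) = e(n-1) + 12, initial: e(0) = 8.
Each step adds 12, so e(n) = e(0) + 12n = 12n + 8.

e(n) = 12n + 8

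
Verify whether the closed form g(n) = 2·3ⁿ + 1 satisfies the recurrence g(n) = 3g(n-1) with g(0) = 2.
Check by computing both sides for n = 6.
From the recurrence with g(0) = 2:
  g(0) = 2, g(1) = 6, g(2) = 18, g(3) = 54, g(4) = 162, g(5) = 486, g(6) = 1458
  so the recurrence gives g(6) = 1458.
From the proposed closed form g(n) = 2·3ⁿ + 1:
  g(6) = 1459.
The recurrence gives 1458 but the closed form gives 1459, so the closed form does not satisfy the recurrence.

No, the closed form is incorrect.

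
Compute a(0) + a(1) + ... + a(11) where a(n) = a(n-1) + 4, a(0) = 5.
Computing the sequence terms: 5, 9, 13, 17, 21, 25, 29, 33, 37, 41, 45, 49
Adding these values together:

324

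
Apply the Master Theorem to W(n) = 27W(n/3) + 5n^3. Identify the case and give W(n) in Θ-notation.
Master Theorem template: W(n) = a·W(n/b) + f(n).
Here: a=27, b=3, f(n)=5n^3
Compute log_b(a) = log_3(27) = 3.
f(n) = 5n^3 = Θ(n^3). Case 2: W(n) = Θ(n^3 log n).

Case 2: W(n) = Θ(n^3 log n)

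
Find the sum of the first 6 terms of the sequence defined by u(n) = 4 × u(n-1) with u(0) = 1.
Computing the sequence terms: 1, 4, 16, 64, 256, 1024
Adding these values together:

1365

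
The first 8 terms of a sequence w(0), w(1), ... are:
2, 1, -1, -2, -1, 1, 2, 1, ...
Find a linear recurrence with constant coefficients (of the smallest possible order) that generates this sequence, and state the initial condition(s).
Look for the lowest-order linear relation among consecutive terms.
Observation: w(n) - 1·w(n-1) - (-1)·w(n-2) = 0 holds for the shown terms, and no order-1 relation w(n) = α·w(n-1) + β fits.
Check at n=3: 1·-1 + (-1)·1 = -2. ✓

w(n) = w(n-1) - w(n-2), w(0) = 2, w(1) = 1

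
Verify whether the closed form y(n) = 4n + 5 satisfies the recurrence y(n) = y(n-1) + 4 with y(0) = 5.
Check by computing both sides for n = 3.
From the recurrence with y(0) = 5:
  y(0) = 5, y(1) = 9, y(2) = 13, y(3) = 17
  so the recurrence gives y(3) = 17.
From the proposed closed form y(n) = 4n + 5:
  y(3) = 17.
Both sides give 17 at n = 3, and the initial condition(s) match, so the closed form is consistent.

Yes, the closed form is correct.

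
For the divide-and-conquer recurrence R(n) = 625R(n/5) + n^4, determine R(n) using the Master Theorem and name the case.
Master Theorem template: R(n) = a·R(n/b) + f(n).
Here: a=625, b=5, f(n)=n^4
Compute log_b(a) = log_5(625) = 4.
f(n) = n^4 = Θ(n^4). Case 2: R(n) = Θ(n^4 log n).

Case 2: R(n) = Θ(n^4 log n)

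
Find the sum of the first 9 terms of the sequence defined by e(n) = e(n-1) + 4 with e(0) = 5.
Computing the sequence terms: 5, 9, 13, 17, 21, 25, 29, 33, 37
Adding these values together:

189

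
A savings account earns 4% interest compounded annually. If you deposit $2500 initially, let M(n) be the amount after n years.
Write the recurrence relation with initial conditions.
Each year the balance grows by 4%, i.e. is multiplied by 1 + 4/100 = 1.04, so M(n) = 1.04 × M(n-1). The initial deposit gives M(0) = 2500.
Unrolling gives the closed form M(n) = 2500 × (1.04)ⁿ.

M(n) = 1.04 × M(n-1), M(0) = 2500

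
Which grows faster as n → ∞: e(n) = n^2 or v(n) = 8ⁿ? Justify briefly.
Comparing growth rates:
Growth-rate hierarchy: log n ≺ any polynomial ≺ any exponential cⁿ (c>1) ≺ n! ≺ nⁿ.
exponential base 8 dominates polynomial degree 2 asymptotically.

v(n) grows faster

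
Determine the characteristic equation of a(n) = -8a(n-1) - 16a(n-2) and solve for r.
Substitute a(n) = rⁿ and divide through by rⁿ⁻²: r² + 8r + 16 = 0
Factor: (r + 4)² = 0, so r = -4 (double root).
General solution: a(n) = (A + Bn)·(-4)ⁿ

Characteristic: r² + 8r + 16 = 0, Roots: r = -4 (double root)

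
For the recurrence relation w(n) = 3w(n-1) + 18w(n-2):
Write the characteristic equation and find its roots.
Substitute w(n) = rⁿ and divide through by rⁿ⁻²: r² - 3r - 18 = 0
Factor: (r + 3)(r - 6) = 0, so r = -3, 6.
General solution: w(n) = A·(-3)ⁿ + B·6ⁿ

Characteristic: r² - 3r - 18 = 0, Roots: r = -3, 6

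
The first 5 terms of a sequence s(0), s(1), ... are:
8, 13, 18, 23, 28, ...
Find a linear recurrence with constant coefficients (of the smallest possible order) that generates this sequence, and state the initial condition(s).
Look for the lowest-order linear relation among consecutive terms.
Observation: consecutive differences are constant (= 5).
Check at n=2: 1·13 + 5 = 18. ✓

s(n) = s(n-1) + 5, s(0) = 8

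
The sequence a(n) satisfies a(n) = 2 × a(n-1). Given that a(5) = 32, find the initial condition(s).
In general a(n) = 2ⁿ · a(0). At n = 5: a(0) = a(5) / 2^5 = 32 / 32 = 1.

a(0) = 1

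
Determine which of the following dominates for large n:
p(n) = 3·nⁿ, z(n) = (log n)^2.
Comparing growth rates:
Growth-rate hierarchy: log n ≺ any polynomial ≺ any exponential cⁿ (c>1) ≺ n! ≺ nⁿ.
super-exponential nⁿ dominates polylogarithmic (log n)^2 asymptotically.

p(n) grows faster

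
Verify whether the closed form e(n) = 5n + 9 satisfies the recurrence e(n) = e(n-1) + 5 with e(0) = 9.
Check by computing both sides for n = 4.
From the recurrence with e(0) = 9:
  e(0) = 9, e(1) = 14, e(2) = 19, e(3) = 24, e(4) = 29
  so the recurrence gives e(4) = 29.
From the proposed closed form e(n) = 5n + 9:
  e(4) = 29.
Both sides give 29 at n = 4, and the initial condition(s) match, so the closed form is consistent.

Yes, the closed form is correct.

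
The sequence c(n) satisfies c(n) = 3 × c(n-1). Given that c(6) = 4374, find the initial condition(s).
In general c(n) = 3ⁿ · c(0). At n = 6: c(0) = c(6) / 3^6 = 4374 / 729 = 6.

c(0) = 6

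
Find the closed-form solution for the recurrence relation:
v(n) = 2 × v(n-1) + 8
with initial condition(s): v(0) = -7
Recurrence: v(n) = 2 × v(n-1) + 8, initial: v(0) = -7.
Try v(n) = A·2ⁿ + C. Substituting: A·2ⁿ + C = 2(A·2ⁿ⁻¹ + C) + 8 = A·2ⁿ + 2C + 8, so C = 2C + 8, giving C = -8. Then v(0) = A - 8 = -7 gives A = 1.

v(n) = 2ⁿ - 8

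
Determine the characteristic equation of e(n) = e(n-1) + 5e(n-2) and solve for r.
Substitute e(n) = rⁿ and divide through by rⁿ⁻²: r² - r - 5 = 0
Discriminant: 1² + 4·5 = 21, not a perfect square, so by the quadratic formula r = (1 ± √21)/2.
General solution: e(n) = A·r₁ⁿ + B·r₂ⁿ where r₁,r₂ = (1 ± √21)/2

Characteristic: r² - r - 5 = 0, Roots: r = (1 ± √21)/2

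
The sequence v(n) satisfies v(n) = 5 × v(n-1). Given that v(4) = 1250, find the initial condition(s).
In general v(n) = 5ⁿ · v(0). At n = 4: v(0) = v(4) / 5^4 = 1250 / 625 = 2.

v(0) = 2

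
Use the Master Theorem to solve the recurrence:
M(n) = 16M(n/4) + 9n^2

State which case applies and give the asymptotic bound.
Master Theorem template: M(n) = a·M(n/b) + f(n).
Here: a=16, b=4, f(n)=9n^2
Compute log_b(a) = log_4(16) = 2.
f(n) = 9n^2 = Θ(n^2). Case 2: M(n) = Θ(n^2 log n).

Case 2: M(n) = Θ(n^2 log n)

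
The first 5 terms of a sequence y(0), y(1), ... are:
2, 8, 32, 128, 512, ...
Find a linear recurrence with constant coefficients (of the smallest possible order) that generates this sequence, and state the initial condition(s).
Look for the lowest-order linear relation among consecutive terms.
Observation: each term is 4× the previous.
Check at n=2: 4·8 = 32. ✓

y(n) = 4 × y(n-1), y(0) = 2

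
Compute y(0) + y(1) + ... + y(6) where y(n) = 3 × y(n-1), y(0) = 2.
Computing the sequence terms: 2, 6, 18, 54, 162, 486, 1458
Adding these values together:

2186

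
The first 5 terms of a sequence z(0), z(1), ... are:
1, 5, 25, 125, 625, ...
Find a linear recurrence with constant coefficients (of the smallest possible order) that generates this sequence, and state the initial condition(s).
Look for the lowest-order linear relation among consecutive terms.
Observation: each term is 5× the previous.
Check at n=2: 5·5 = 25. ✓

z(n) = 5 × z(n-1), z(0) = 1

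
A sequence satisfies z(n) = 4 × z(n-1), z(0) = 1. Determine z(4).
Computing step by step:
z(0) = 1
z(1) = 4 × 1 = 4
z(2) = 4 × 4 = 16
z(3) = 4 × 16 = 64
z(4) = 4 × 64 = 256

256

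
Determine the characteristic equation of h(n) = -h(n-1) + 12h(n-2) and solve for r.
Substitute h(n) = rⁿ and divide through by rⁿ⁻²: r² + r - 12 = 0
Factor: (r + 4)(r - 3) = 0, so r = -4, 3.
General solution: h(n) = A·(-4)ⁿ + B·3ⁿ

Characteristic: r² + r - 12 = 0, Roots: r = -4, 3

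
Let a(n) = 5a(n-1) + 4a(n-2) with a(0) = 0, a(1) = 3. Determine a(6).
Computing the sequence terms:
0, 3, 15, 87, 495, 2823, 16095

16095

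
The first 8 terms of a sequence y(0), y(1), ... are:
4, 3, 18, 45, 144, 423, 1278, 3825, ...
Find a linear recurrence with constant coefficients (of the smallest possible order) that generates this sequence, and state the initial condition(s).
Look for the lowest-order linear relation among consecutive terms.
Observation: y(n) - 2·y(n-1) - (3)·y(n-2) = 0 holds for the shown terms, and no order-1 relation y(n) = α·y(n-1) + β fits.
Check at n=3: 2·18 + (3)·3 = 45. ✓

y(n) = 2y(n-1) + 3y(n-2), y(0) = 4, y(1) = 3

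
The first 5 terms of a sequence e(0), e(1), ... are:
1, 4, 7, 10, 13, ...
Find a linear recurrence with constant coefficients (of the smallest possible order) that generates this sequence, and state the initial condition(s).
Look for the lowest-order linear relation among consecutive terms.
Observation: consecutive differences are constant (= 3).
Check at n=2: 1·4 + 3 = 7. ✓

e(n) = e(n-1) + 3, e(0) = 1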